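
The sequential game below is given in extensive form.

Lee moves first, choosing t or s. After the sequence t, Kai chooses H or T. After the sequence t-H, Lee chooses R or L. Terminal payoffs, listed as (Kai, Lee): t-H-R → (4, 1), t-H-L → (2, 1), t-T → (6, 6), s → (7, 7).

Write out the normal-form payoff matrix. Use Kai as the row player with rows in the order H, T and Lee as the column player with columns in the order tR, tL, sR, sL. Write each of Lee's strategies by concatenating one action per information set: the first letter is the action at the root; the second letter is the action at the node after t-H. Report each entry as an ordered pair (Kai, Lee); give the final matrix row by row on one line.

Row H: tR→(4,1), tL→(2,1), sR→(7,7), sL→(7,7)
Row T: tR→(6,6), tL→(6,6), sR→(7,7), sL→(7,7)

H: (4,1) (2,1) (7,7) (7,7) | T: (6,6) (6,6) (7,7) (7,7)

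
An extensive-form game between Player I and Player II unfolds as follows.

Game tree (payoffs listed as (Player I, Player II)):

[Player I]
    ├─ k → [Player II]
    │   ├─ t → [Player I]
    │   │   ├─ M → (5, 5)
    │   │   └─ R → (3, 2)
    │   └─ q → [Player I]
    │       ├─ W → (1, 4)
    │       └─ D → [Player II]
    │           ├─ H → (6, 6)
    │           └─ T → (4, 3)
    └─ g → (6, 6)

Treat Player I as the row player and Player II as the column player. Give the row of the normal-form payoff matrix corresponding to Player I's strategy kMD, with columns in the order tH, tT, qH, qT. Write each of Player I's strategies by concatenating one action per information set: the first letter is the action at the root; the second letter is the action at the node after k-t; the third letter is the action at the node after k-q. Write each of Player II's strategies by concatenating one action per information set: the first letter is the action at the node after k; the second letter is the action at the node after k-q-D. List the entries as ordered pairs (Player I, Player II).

(5,5) (5,5) (6,6) (4,3)

vs tH: Player I plays k → Player II plays t at [k] → Player I plays M at [k-t] → (5, 5)
vs tT: Player I plays k → Player II plays t at [k] → Player I plays M at [k-t] → (5, 5)
vs qH: Player I plays k → Player II plays q at [k] → Player I plays D at [k-q] → Player II plays H at [k-q-D] → (6, 6)
vs qT: Player I plays k → Player II plays q at [k] → Player I plays D at [k-q] → Player II plays T at [k-q-D] → (4, 3)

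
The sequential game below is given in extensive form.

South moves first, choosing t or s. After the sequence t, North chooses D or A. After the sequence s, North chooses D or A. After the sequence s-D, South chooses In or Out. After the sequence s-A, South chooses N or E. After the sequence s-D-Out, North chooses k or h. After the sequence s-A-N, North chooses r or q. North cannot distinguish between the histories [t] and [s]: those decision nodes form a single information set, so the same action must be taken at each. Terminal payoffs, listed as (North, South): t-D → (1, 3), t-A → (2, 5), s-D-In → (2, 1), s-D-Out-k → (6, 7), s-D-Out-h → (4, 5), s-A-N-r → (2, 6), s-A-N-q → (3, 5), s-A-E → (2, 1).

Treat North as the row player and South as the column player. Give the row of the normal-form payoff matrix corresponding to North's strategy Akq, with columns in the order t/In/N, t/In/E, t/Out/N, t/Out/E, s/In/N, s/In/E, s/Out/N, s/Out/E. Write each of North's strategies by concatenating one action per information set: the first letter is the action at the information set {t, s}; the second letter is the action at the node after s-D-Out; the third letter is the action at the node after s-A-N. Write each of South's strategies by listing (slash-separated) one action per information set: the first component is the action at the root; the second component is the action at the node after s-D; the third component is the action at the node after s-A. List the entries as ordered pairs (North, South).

vs t/In/N: South plays t → North plays A at [t] → (2, 5)
vs t/In/E: South plays t → North plays A at [t] → (2, 5)
vs t/Out/N: South plays t → North plays A at [t] → (2, 5)
vs t/Out/E: South plays t → North plays A at [t] → (2, 5)
vs s/In/N: South plays s → North plays A at [s] → South plays N at [s-A] → North plays q at [s-A-N] → (3, 5)
vs s/In/E: South plays s → North plays A at [s] → South plays E at [s-A] → (2, 1)
vs s/Out/N: South plays s → North plays A at [s] → South plays N at [s-A] → North plays q at [s-A-N] → (3, 5)
vs s/Out/E: South plays s → North plays A at [s] → South plays E at [s-A] → (2, 1)

(2,5) (2,5) (2,5) (2,5) (3,5) (2,1) (3,5) (2,1)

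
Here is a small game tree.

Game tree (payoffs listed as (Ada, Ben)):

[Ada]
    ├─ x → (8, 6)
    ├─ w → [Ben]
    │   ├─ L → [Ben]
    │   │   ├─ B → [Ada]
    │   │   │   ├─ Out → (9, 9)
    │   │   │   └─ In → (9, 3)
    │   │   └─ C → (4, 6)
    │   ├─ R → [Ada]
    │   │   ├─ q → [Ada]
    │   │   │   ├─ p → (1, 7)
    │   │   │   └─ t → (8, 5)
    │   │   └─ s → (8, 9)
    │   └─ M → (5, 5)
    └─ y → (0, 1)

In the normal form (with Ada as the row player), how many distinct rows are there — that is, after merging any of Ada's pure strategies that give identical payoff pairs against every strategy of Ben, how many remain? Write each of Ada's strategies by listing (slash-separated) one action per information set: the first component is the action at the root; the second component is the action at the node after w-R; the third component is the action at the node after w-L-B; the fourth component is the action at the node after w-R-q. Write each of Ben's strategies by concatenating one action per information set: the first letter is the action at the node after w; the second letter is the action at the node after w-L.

8

Ada has 24 pure strategies: x/q/Out/p, x/q/Out/t, x/q/In/p, x/q/In/t, x/s/Out/p, x/s/Out/t, x/s/In/p, x/s/In/t, w/q/Out/p, w/q/Out/t, w/q/In/p, w/q/In/t, w/s/Out/p, w/s/Out/t, w/s/In/p, w/s/In/t, y/q/Out/p, y/q/Out/t, y/q/In/p, y/q/In/t, y/s/Out/p, y/s/Out/t, y/s/In/p, y/s/In/t. Columns: LB, LC, RB, RC, MB, MC.
{x/q/Out/p, x/q/Out/t, x/q/In/p, x/q/In/t, x/s/Out/p, x/s/Out/t, x/s/In/p, x/s/In/t} → row (8,6) (8,6) (8,6) (8,6) (8,6) (8,6)
{w/q/Out/p} → row (9,9) (4,6) (1,7) (1,7) (5,5) (5,5)
{w/q/Out/t} → row (9,9) (4,6) (8,5) (8,5) (5,5) (5,5)
{w/q/In/p} → row (9,3) (4,6) (1,7) (1,7) (5,5) (5,5)
{w/q/In/t} → row (9,3) (4,6) (8,5) (8,5) (5,5) (5,5)
{w/s/Out/p, w/s/Out/t} → row (9,9) (4,6) (8,9) (8,9) (5,5) (5,5)
{w/s/In/p, w/s/In/t} → row (9,3) (4,6) (8,9) (8,9) (5,5) (5,5)
{y/q/Out/p, y/q/Out/t, y/q/In/p, y/q/In/t, y/s/Out/p, y/s/Out/t, y/s/In/p, y/s/In/t} → row (0,1) (0,1) (0,1) (0,1) (0,1) (0,1)
That's 8 distinct rows out of 24 strategies.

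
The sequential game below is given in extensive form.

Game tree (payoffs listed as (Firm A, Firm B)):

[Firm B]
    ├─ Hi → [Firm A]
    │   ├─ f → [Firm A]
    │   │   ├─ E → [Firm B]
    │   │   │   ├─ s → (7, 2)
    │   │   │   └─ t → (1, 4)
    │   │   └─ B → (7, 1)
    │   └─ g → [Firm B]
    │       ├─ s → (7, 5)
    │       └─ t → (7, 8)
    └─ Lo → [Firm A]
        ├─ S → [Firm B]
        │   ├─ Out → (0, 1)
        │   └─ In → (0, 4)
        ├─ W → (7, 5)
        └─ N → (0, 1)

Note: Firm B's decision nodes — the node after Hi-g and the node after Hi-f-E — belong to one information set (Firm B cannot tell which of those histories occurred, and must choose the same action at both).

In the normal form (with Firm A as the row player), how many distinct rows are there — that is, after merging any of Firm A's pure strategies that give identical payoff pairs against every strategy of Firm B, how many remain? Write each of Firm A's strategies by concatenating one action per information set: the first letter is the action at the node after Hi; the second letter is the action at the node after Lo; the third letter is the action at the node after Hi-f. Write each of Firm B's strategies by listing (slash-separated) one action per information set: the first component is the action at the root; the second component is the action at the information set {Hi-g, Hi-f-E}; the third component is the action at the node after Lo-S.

9

Firm A has 12 pure strategies: fSE, fSB, fWE, fWB, fNE, fNB, gSE, gSB, gWE, gWB, gNE, gNB. Columns: Hi/s/Out, Hi/s/In, Hi/t/Out, Hi/t/In, Lo/s/Out, Lo/s/In, Lo/t/Out, Lo/t/In.
{fSE} → row (7,2) (7,2) (1,4) (1,4) (0,1) (0,4) (0,1) (0,4)
{fSB} → row (7,1) (7,1) (7,1) (7,1) (0,1) (0,4) (0,1) (0,4)
{fWE} → row (7,2) (7,2) (1,4) (1,4) (7,5) (7,5) (7,5) (7,5)
{fWB} → row (7,1) (7,1) (7,1) (7,1) (7,5) (7,5) (7,5) (7,5)
{fNE} → row (7,2) (7,2) (1,4) (1,4) (0,1) (0,1) (0,1) (0,1)
{fNB} → row (7,1) (7,1) (7,1) (7,1) (0,1) (0,1) (0,1) (0,1)
{gSE, gSB} → row (7,5) (7,5) (7,8) (7,8) (0,1) (0,4) (0,1) (0,4)
{gWE, gWB} → row (7,5) (7,5) (7,8) (7,8) (7,5) (7,5) (7,5) (7,5)
{gNE, gNB} → row (7,5) (7,5) (7,8) (7,8) (0,1) (0,1) (0,1) (0,1)
That's 9 distinct rows out of 12 strategies.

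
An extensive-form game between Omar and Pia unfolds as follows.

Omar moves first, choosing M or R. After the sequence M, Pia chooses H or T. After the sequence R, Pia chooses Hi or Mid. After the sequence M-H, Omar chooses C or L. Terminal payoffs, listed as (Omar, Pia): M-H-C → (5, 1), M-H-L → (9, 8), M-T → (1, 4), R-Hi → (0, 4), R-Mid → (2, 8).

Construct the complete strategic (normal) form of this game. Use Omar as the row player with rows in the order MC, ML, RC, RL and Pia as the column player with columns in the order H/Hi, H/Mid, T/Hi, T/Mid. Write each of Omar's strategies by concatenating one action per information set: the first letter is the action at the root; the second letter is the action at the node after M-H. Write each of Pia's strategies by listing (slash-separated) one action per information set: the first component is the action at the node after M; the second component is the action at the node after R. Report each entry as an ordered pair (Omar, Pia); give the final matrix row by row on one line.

Row MC: H/Hi→(5,1), H/Mid→(5,1), T/Hi→(1,4), T/Mid→(1,4)
Row ML: H/Hi→(9,8), H/Mid→(9,8), T/Hi→(1,4), T/Mid→(1,4)
Row RC: H/Hi→(0,4), H/Mid→(2,8), T/Hi→(0,4), T/Mid→(2,8)
Row RL: H/Hi→(0,4), H/Mid→(2,8), T/Hi→(0,4), T/Mid→(2,8)

MC: (5,1) (5,1) (1,4) (1,4) | ML: (9,8) (9,8) (1,4) (1,4) | RC: (0,4) (2,8) (0,4) (2,8) | RL: (0,4) (2,8) (0,4) (2,8)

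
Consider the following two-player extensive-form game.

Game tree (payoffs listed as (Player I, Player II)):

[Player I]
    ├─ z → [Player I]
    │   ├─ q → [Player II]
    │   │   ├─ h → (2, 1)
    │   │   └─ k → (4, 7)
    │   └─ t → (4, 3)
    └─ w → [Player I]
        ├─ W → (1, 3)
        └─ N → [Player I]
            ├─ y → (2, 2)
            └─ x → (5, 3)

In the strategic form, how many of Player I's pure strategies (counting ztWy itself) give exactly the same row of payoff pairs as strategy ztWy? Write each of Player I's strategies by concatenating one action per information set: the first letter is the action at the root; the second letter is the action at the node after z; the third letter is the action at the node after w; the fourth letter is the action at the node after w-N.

4

Row for ztWy (columns h, k): (4,3) (4,3).
Under ztWy, Player I's choice at the node after w and at the node after w-N can never be reached regardless of what Player II does, so varying those choices leaves every outcome unchanged.
Holding the reachable choices fixed and varying the unreachable ones freely already gives 2 × 2 = 4 equivalent strategies.
No other strategy reproduces this row, so those 4 are the full class: ztWy, ztWx, ztNy, ztNx.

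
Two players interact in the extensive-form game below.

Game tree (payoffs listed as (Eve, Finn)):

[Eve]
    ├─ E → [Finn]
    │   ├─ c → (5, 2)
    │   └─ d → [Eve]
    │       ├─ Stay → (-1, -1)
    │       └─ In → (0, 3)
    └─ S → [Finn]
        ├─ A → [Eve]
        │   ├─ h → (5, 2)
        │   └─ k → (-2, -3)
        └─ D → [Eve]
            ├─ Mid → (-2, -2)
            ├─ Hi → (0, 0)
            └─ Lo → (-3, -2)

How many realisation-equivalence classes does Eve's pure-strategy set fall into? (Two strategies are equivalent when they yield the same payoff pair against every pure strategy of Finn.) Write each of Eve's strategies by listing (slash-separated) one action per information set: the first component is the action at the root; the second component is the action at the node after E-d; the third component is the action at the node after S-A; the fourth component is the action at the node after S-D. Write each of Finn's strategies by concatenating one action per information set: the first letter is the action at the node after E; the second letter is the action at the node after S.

8

Eve has 24 pure strategies: E/Stay/h/Mid, E/Stay/h/Hi, E/Stay/h/Lo, E/Stay/k/Mid, E/Stay/k/Hi, E/Stay/k/Lo, E/In/h/Mid, E/In/h/Hi, E/In/h/Lo, E/In/k/Mid, E/In/k/Hi, E/In/k/Lo, S/Stay/h/Mid, S/Stay/h/Hi, S/Stay/h/Lo, S/Stay/k/Mid, S/Stay/k/Hi, S/Stay/k/Lo, S/In/h/Mid, S/In/h/Hi, S/In/h/Lo, S/In/k/Mid, S/In/k/Hi, S/In/k/Lo. Columns: cA, cD, dA, dD.
{E/Stay/h/Mid, E/Stay/h/Hi, E/Stay/h/Lo, E/Stay/k/Mid, E/Stay/k/Hi, E/Stay/k/Lo} → row (5,2) (5,2) (-1,-1) (-1,-1)
{E/In/h/Mid, E/In/h/Hi, E/In/h/Lo, E/In/k/Mid, E/In/k/Hi, E/In/k/Lo} → row (5,2) (5,2) (0,3) (0,3)
{S/Stay/h/Mid, S/In/h/Mid} → row (5,2) (-2,-2) (5,2) (-2,-2)
{S/Stay/h/Hi, S/In/h/Hi} → row (5,2) (0,0) (5,2) (0,0)
{S/Stay/h/Lo, S/In/h/Lo} → row (5,2) (-3,-2) (5,2) (-3,-2)
{S/Stay/k/Mid, S/In/k/Mid} → row (-2,-3) (-2,-2) (-2,-3) (-2,-2)
{S/Stay/k/Hi, S/In/k/Hi} → row (-2,-3) (0,0) (-2,-3) (0,0)
{S/Stay/k/Lo, S/In/k/Lo} → row (-2,-3) (-3,-2) (-2,-3) (-3,-2)
That's 8 distinct rows out of 24 strategies.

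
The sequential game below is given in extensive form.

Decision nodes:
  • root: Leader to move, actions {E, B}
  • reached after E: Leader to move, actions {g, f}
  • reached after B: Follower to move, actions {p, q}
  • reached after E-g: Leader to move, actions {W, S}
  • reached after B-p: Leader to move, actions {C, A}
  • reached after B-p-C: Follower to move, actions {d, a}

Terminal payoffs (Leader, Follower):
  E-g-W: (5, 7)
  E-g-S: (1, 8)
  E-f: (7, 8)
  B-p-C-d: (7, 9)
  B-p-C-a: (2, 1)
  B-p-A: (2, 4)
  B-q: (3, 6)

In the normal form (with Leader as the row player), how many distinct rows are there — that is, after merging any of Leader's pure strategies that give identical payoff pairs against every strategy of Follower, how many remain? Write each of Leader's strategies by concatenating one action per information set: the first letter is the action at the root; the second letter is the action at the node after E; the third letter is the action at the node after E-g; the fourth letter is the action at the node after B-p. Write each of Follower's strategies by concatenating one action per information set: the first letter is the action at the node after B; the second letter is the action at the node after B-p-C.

Leader has 16 pure strategies: EgWC, EgWA, EgSC, EgSA, EfWC, EfWA, EfSC, EfSA, BgWC, BgWA, BgSC, BgSA, BfWC, BfWA, BfSC, BfSA. Columns: pd, pa, qd, qa.
{EgWC, EgWA} → row (5,7) (5,7) (5,7) (5,7)
{EgSC, EgSA} → row (1,8) (1,8) (1,8) (1,8)
{EfWC, EfWA, EfSC, EfSA} → row (7,8) (7,8) (7,8) (7,8)
{BgWC, BgSC, BfWC, BfSC} → row (7,9) (2,1) (3,6) (3,6)
{BgWA, BgSA, BfWA, BfSA} → row (2,4) (2,4) (3,6) (3,6)
That's 5 distinct rows out of 16 strategies.

5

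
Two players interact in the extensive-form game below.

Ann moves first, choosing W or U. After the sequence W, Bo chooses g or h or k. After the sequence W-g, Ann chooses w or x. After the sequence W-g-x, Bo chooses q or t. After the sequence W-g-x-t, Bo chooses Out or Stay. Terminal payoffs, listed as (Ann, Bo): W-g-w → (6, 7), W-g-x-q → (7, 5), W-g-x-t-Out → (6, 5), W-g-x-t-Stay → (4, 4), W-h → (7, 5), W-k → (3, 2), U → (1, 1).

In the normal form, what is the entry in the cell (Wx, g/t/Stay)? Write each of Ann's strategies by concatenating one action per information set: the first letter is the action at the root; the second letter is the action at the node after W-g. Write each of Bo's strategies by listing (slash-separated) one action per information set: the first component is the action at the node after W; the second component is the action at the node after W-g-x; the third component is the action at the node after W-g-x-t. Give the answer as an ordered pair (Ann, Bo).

Trace the play path from the root:
  Ann plays W
  Bo plays g at [W]
  Ann plays x at [W-g]
  Bo plays t at [W-g-x]
  Bo plays Stay at [W-g-x-t]
→ terminal payoff (4, 4).

(4, 4)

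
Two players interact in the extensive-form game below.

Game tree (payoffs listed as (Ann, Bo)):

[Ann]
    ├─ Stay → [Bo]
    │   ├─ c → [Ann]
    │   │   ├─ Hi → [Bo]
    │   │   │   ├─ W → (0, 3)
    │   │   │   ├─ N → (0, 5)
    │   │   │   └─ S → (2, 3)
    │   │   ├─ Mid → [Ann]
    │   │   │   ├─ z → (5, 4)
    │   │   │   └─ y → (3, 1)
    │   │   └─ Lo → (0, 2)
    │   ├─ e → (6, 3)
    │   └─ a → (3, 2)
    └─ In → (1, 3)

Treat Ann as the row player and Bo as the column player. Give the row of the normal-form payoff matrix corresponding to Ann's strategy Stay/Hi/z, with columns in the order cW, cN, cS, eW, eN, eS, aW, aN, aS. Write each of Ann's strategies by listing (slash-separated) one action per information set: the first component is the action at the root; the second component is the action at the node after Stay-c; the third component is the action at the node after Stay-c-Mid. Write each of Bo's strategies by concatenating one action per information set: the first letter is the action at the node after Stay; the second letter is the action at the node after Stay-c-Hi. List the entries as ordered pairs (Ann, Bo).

vs cW: Ann plays Stay → Bo plays c at [Stay] → Ann plays Hi at [Stay-c] → Bo plays W at [Stay-c-Hi] → (0, 3)
vs cN: Ann plays Stay → Bo plays c at [Stay] → Ann plays Hi at [Stay-c] → Bo plays N at [Stay-c-Hi] → (0, 5)
vs cS: Ann plays Stay → Bo plays c at [Stay] → Ann plays Hi at [Stay-c] → Bo plays S at [Stay-c-Hi] → (2, 3)
vs eW: Ann plays Stay → Bo plays e at [Stay] → (6, 3)
vs eN: Ann plays Stay → Bo plays e at [Stay] → (6, 3)
vs eS: Ann plays Stay → Bo plays e at [Stay] → (6, 3)
vs aW: Ann plays Stay → Bo plays a at [Stay] → (3, 2)
vs aN: Ann plays Stay → Bo plays a at [Stay] → (3, 2)
vs aS: Ann plays Stay → Bo plays a at [Stay] → (3, 2)

(0,3) (0,5) (2,3) (6,3) (6,3) (6,3) (3,2) (3,2) (3,2)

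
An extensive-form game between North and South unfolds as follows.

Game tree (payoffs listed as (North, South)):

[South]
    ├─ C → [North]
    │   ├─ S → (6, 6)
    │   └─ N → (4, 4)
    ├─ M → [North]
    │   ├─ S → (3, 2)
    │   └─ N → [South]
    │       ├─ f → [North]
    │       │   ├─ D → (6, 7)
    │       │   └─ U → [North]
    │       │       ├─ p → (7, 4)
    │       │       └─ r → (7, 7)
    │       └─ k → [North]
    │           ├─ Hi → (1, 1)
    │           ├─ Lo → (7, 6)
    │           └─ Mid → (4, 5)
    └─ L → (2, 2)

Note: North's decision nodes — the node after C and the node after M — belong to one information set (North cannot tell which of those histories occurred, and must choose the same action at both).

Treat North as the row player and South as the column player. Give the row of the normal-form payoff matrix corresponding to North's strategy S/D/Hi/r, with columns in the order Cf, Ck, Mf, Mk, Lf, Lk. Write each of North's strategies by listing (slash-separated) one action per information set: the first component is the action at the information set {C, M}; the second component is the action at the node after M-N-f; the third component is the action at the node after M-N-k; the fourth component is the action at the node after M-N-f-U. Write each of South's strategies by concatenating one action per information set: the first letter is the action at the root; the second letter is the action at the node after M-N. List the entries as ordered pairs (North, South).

vs Cf: South plays C → North plays S at [C] → (6, 6)
vs Ck: South plays C → North plays S at [C] → (6, 6)
vs Mf: South plays M → North plays S at [M] → (3, 2)
vs Mk: South plays M → North plays S at [M] → (3, 2)
vs Lf: South plays L → (2, 2)
vs Lk: South plays L → (2, 2)

(6,6) (6,6) (3,2) (3,2) (2,2) (2,2)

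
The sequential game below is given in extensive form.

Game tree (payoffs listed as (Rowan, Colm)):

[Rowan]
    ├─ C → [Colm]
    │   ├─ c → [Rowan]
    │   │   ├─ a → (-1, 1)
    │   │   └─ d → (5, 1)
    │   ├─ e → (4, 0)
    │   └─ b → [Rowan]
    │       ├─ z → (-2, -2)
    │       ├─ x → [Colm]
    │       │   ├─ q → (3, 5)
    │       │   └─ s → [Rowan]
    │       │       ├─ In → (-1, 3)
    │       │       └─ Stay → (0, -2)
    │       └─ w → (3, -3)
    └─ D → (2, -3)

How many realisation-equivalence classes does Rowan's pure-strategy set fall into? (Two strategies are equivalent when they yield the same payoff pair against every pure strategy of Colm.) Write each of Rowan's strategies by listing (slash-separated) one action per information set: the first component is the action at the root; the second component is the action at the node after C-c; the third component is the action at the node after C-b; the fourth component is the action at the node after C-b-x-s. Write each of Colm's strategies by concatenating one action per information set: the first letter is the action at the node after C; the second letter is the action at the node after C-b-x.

9

Rowan has 24 pure strategies: C/a/z/In, C/a/z/Stay, C/a/x/In, C/a/x/Stay, C/a/w/In, C/a/w/Stay, C/d/z/In, C/d/z/Stay, C/d/x/In, C/d/x/Stay, C/d/w/In, C/d/w/Stay, D/a/z/In, D/a/z/Stay, D/a/x/In, D/a/x/Stay, D/a/w/In, D/a/w/Stay, D/d/z/In, D/d/z/Stay, D/d/x/In, D/d/x/Stay, D/d/w/In, D/d/w/Stay. Columns: cq, cs, eq, es, bq, bs.
{C/a/z/In, C/a/z/Stay} → row (-1,1) (-1,1) (4,0) (4,0) (-2,-2) (-2,-2)
{C/a/x/In} → row (-1,1) (-1,1) (4,0) (4,0) (3,5) (-1,3)
{C/a/x/Stay} → row (-1,1) (-1,1) (4,0) (4,0) (3,5) (0,-2)
{C/a/w/In, C/a/w/Stay} → row (-1,1) (-1,1) (4,0) (4,0) (3,-3) (3,-3)
{C/d/z/In, C/d/z/Stay} → row (5,1) (5,1) (4,0) (4,0) (-2,-2) (-2,-2)
{C/d/x/In} → row (5,1) (5,1) (4,0) (4,0) (3,5) (-1,3)
{C/d/x/Stay} → row (5,1) (5,1) (4,0) (4,0) (3,5) (0,-2)
{C/d/w/In, C/d/w/Stay} → row (5,1) (5,1) (4,0) (4,0) (3,-3) (3,-3)
{D/a/z/In, D/a/z/Stay, D/a/x/In, D/a/x/Stay, D/a/w/In, D/a/w/Stay, D/d/z/In, D/d/z/Stay, D/d/x/In, D/d/x/Stay, D/d/w/In, D/d/w/Stay} → row (2,-3) (2,-3) (2,-3) (2,-3) (2,-3) (2,-3)
That's 9 distinct rows out of 24 strategies.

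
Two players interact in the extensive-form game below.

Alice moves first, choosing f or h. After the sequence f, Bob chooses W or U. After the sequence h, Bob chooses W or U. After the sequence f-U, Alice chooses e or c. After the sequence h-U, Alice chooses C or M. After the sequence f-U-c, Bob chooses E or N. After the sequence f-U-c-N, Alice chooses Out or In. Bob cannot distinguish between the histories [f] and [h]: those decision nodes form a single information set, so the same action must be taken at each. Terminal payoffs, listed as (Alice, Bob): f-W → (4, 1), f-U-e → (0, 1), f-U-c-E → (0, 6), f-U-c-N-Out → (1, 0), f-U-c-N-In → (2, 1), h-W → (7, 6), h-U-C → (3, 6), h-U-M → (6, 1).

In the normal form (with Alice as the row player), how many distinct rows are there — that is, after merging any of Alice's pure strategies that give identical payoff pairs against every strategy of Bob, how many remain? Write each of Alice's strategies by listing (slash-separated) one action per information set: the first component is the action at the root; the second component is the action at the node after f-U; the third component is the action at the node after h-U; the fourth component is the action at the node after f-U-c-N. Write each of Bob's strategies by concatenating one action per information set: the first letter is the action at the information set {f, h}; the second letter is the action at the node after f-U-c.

5

Alice has 16 pure strategies: f/e/C/Out, f/e/C/In, f/e/M/Out, f/e/M/In, f/c/C/Out, f/c/C/In, f/c/M/Out, f/c/M/In, h/e/C/Out, h/e/C/In, h/e/M/Out, h/e/M/In, h/c/C/Out, h/c/C/In, h/c/M/Out, h/c/M/In. Columns: WE, WN, UE, UN.
{f/e/C/Out, f/e/C/In, f/e/M/Out, f/e/M/In} → row (4,1) (4,1) (0,1) (0,1)
{f/c/C/Out, f/c/M/Out} → row (4,1) (4,1) (0,6) (1,0)
{f/c/C/In, f/c/M/In} → row (4,1) (4,1) (0,6) (2,1)
{h/e/C/Out, h/e/C/In, h/c/C/Out, h/c/C/In} → row (7,6) (7,6) (3,6) (3,6)
{h/e/M/Out, h/e/M/In, h/c/M/Out, h/c/M/In} → row (7,6) (7,6) (6,1) (6,1)
That's 5 distinct rows out of 16 strategies.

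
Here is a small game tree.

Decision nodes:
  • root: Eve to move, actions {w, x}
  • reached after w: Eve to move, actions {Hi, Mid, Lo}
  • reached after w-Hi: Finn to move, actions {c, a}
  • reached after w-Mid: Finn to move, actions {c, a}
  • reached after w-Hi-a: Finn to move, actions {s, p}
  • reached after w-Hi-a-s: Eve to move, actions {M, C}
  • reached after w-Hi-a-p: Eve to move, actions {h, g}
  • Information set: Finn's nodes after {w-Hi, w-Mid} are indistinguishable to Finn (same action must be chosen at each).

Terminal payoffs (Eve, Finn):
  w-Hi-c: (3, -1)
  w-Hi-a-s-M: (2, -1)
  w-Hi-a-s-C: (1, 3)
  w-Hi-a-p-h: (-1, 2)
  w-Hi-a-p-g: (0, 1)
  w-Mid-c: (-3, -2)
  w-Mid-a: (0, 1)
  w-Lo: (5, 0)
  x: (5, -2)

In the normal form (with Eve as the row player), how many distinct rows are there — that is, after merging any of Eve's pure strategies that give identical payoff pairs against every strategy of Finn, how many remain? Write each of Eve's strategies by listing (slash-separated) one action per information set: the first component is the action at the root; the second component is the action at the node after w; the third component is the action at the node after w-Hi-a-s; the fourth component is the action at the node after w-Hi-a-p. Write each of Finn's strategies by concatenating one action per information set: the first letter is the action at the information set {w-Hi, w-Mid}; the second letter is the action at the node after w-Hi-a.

Eve has 24 pure strategies: w/Hi/M/h, w/Hi/M/g, w/Hi/C/h, w/Hi/C/g, w/Mid/M/h, w/Mid/M/g, w/Mid/C/h, w/Mid/C/g, w/Lo/M/h, w/Lo/M/g, w/Lo/C/h, w/Lo/C/g, x/Hi/M/h, x/Hi/M/g, x/Hi/C/h, x/Hi/C/g, x/Mid/M/h, x/Mid/M/g, x/Mid/C/h, x/Mid/C/g, x/Lo/M/h, x/Lo/M/g, x/Lo/C/h, x/Lo/C/g. Columns: cs, cp, as, ap.
{w/Hi/M/h} → row (3,-1) (3,-1) (2,-1) (-1,2)
{w/Hi/M/g} → row (3,-1) (3,-1) (2,-1) (0,1)
{w/Hi/C/h} → row (3,-1) (3,-1) (1,3) (-1,2)
{w/Hi/C/g} → row (3,-1) (3,-1) (1,3) (0,1)
{w/Mid/M/h, w/Mid/M/g, w/Mid/C/h, w/Mid/C/g} → row (-3,-2) (-3,-2) (0,1) (0,1)
{w/Lo/M/h, w/Lo/M/g, w/Lo/C/h, w/Lo/C/g} → row (5,0) (5,0) (5,0) (5,0)
{x/Hi/M/h, x/Hi/M/g, x/Hi/C/h, x/Hi/C/g, x/Mid/M/h, x/Mid/M/g, x/Mid/C/h, x/Mid/C/g, x/Lo/M/h, x/Lo/M/g, x/Lo/C/h, x/Lo/C/g} → row (5,-2) (5,-2) (5,-2) (5,-2)
That's 7 distinct rows out of 24 strategies.

7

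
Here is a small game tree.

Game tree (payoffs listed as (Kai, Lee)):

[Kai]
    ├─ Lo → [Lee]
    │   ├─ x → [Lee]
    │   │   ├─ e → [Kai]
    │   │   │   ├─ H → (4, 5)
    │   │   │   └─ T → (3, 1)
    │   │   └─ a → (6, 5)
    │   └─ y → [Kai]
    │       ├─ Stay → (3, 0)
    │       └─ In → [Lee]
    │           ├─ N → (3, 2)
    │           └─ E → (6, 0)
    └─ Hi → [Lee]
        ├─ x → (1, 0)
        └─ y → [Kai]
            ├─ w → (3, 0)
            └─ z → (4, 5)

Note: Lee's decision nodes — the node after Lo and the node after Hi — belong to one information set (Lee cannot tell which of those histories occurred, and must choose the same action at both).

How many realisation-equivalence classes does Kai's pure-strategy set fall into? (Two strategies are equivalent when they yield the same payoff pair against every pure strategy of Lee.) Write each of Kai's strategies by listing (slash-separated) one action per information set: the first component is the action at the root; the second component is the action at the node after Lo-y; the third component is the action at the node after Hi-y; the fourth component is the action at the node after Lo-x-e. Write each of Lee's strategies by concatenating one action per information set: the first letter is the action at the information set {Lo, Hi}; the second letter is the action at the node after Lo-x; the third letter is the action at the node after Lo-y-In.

Kai has 16 pure strategies: Lo/Stay/w/H, Lo/Stay/w/T, Lo/Stay/z/H, Lo/Stay/z/T, Lo/In/w/H, Lo/In/w/T, Lo/In/z/H, Lo/In/z/T, Hi/Stay/w/H, Hi/Stay/w/T, Hi/Stay/z/H, Hi/Stay/z/T, Hi/In/w/H, Hi/In/w/T, Hi/In/z/H, Hi/In/z/T. Columns: xeN, xeE, xaN, xaE, yeN, yeE, yaN, yaE.
{Lo/Stay/w/H, Lo/Stay/z/H} → row (4,5) (4,5) (6,5) (6,5) (3,0) (3,0) (3,0) (3,0)
{Lo/Stay/w/T, Lo/Stay/z/T} → row (3,1) (3,1) (6,5) (6,5) (3,0) (3,0) (3,0) (3,0)
{Lo/In/w/H, Lo/In/z/H} → row (4,5) (4,5) (6,5) (6,5) (3,2) (6,0) (3,2) (6,0)
{Lo/In/w/T, Lo/In/z/T} → row (3,1) (3,1) (6,5) (6,5) (3,2) (6,0) (3,2) (6,0)
{Hi/Stay/w/H, Hi/Stay/w/T, Hi/In/w/H, Hi/In/w/T} → row (1,0) (1,0) (1,0) (1,0) (3,0) (3,0) (3,0) (3,0)
{Hi/Stay/z/H, Hi/Stay/z/T, Hi/In/z/H, Hi/In/z/T} → row (1,0) (1,0) (1,0) (1,0) (4,5) (4,5) (4,5) (4,5)
That's 6 distinct rows out of 16 strategies.

6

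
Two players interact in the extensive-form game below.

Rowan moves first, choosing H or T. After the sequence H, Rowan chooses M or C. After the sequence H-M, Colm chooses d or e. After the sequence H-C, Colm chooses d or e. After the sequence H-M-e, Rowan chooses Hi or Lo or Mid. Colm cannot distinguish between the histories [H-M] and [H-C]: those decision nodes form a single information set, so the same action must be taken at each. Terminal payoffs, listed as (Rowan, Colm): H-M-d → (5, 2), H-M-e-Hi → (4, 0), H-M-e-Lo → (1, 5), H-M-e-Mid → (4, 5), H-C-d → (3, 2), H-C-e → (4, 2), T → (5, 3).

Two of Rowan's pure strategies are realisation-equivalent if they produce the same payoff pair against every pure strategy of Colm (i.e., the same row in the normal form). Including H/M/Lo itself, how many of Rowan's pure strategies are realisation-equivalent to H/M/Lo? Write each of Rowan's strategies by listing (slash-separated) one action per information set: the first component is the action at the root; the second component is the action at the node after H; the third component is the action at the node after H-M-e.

Row for H/M/Lo (columns d, e): (5,2) (1,5).
Every one of Rowan's information sets is on the play path for some reply by Colm when Rowan follows H/M/Lo.
Changing the action at any of them therefore changes at least one column, so only H/M/Lo itself gives this row.

1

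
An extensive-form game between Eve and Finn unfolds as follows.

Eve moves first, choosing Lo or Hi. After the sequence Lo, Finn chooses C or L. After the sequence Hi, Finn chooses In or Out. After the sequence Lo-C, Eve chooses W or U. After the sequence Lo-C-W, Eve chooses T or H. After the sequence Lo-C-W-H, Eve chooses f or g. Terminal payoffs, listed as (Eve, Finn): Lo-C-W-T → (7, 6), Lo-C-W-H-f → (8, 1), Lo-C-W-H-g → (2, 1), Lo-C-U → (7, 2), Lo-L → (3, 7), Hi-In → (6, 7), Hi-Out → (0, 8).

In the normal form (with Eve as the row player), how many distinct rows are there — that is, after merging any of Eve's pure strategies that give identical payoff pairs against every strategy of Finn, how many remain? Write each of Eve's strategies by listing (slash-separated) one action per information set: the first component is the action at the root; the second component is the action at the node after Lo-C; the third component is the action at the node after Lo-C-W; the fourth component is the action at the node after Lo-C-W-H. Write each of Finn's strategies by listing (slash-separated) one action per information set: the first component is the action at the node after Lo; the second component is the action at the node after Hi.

5

Eve has 16 pure strategies: Lo/W/T/f, Lo/W/T/g, Lo/W/H/f, Lo/W/H/g, Lo/U/T/f, Lo/U/T/g, Lo/U/H/f, Lo/U/H/g, Hi/W/T/f, Hi/W/T/g, Hi/W/H/f, Hi/W/H/g, Hi/U/T/f, Hi/U/T/g, Hi/U/H/f, Hi/U/H/g. Columns: C/In, C/Out, L/In, L/Out.
{Lo/W/T/f, Lo/W/T/g} → row (7,6) (7,6) (3,7) (3,7)
{Lo/W/H/f} → row (8,1) (8,1) (3,7) (3,7)
{Lo/W/H/g} → row (2,1) (2,1) (3,7) (3,7)
{Lo/U/T/f, Lo/U/T/g, Lo/U/H/f, Lo/U/H/g} → row (7,2) (7,2) (3,7) (3,7)
{Hi/W/T/f, Hi/W/T/g, Hi/W/H/f, Hi/W/H/g, Hi/U/T/f, Hi/U/T/g, Hi/U/H/f, Hi/U/H/g} → row (6,7) (0,8) (6,7) (0,8)
That's 5 distinct rows out of 16 strategies.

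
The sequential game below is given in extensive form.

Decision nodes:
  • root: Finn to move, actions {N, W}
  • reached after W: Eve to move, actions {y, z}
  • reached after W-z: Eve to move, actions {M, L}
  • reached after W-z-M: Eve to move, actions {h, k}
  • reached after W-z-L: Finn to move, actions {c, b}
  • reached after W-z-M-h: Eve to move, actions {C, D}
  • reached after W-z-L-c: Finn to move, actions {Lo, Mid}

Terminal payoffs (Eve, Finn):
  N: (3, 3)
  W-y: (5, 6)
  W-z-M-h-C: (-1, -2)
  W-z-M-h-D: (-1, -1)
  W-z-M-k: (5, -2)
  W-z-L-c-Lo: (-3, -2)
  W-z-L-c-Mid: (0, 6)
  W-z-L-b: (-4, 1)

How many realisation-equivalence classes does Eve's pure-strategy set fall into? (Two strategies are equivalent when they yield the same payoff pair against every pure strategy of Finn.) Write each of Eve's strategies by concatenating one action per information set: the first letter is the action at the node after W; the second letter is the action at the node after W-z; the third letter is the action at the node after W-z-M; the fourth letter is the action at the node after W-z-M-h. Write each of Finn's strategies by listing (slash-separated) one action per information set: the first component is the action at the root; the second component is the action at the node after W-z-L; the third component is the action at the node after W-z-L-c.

Eve has 16 pure strategies: yMhC, yMhD, yMkC, yMkD, yLhC, yLhD, yLkC, yLkD, zMhC, zMhD, zMkC, zMkD, zLhC, zLhD, zLkC, zLkD. Columns: N/c/Lo, N/c/Mid, N/b/Lo, N/b/Mid, W/c/Lo, W/c/Mid, W/b/Lo, W/b/Mid.
{yMhC, yMhD, yMkC, yMkD, yLhC, yLhD, yLkC, yLkD} → row (3,3) (3,3) (3,3) (3,3) (5,6) (5,6) (5,6) (5,6)
{zMhC} → row (3,3) (3,3) (3,3) (3,3) (-1,-2) (-1,-2) (-1,-2) (-1,-2)
{zMhD} → row (3,3) (3,3) (3,3) (3,3) (-1,-1) (-1,-1) (-1,-1) (-1,-1)
{zMkC, zMkD} → row (3,3) (3,3) (3,3) (3,3) (5,-2) (5,-2) (5,-2) (5,-2)
{zLhC, zLhD, zLkC, zLkD} → row (3,3) (3,3) (3,3) (3,3) (-3,-2) (0,6) (-4,1) (-4,1)
That's 5 distinct rows out of 16 strategies.

5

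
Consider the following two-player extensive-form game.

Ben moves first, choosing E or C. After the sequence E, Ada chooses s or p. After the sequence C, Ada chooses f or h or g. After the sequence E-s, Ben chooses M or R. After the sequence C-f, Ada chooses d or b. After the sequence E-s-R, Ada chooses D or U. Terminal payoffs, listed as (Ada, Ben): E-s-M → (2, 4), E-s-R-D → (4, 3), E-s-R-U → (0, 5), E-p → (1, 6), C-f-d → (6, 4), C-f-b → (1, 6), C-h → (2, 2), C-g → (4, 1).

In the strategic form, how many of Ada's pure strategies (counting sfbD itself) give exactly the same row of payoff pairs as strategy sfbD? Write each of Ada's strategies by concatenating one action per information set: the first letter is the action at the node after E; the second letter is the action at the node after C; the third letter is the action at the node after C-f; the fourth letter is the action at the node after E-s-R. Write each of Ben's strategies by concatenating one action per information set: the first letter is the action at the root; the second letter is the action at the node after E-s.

1

Row for sfbD (columns EM, ER, CM, CR): (2,4) (4,3) (1,6) (1,6).
Every one of Ada's information sets is on the play path for some reply by Ben when Ada follows sfbD.
Changing the action at any of them therefore changes at least one column, so only sfbD itself gives this row.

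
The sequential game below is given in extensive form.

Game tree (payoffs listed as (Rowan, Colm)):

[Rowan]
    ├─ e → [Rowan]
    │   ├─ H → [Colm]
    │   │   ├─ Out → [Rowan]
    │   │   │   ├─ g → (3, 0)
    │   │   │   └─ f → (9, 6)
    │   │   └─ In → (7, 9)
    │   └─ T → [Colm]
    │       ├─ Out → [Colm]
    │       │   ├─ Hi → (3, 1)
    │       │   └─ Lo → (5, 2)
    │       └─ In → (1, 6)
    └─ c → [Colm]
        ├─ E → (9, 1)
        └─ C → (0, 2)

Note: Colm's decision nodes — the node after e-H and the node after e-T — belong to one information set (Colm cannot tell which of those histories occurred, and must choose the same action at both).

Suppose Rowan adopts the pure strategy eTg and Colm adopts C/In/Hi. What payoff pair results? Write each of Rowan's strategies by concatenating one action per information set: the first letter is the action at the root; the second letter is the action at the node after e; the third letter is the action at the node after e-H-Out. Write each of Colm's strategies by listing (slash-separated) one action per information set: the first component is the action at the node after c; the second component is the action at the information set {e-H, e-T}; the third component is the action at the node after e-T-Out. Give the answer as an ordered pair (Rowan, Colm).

(1, 6)

Trace the play path from the root:
  Rowan plays e
  Rowan plays T at [e]
  Colm plays In at [e-T]
→ terminal payoff (1, 6).
(Rowan's choice at the node after e-H-Out is never reached on this path, so it doesn't affect the outcome.)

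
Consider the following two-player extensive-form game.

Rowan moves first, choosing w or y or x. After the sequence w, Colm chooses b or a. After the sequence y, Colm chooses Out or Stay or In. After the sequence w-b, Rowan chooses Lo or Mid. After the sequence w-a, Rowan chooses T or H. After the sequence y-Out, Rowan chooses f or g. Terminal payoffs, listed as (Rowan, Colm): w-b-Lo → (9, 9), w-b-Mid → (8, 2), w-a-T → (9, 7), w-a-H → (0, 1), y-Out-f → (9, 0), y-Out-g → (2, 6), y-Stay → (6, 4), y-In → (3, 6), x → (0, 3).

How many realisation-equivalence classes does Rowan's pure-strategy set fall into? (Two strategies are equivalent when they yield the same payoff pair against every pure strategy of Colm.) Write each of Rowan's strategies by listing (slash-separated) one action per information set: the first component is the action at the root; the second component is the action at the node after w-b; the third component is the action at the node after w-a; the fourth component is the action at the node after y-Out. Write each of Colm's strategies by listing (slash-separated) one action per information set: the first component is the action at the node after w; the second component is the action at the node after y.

Rowan has 24 pure strategies: w/Lo/T/f, w/Lo/T/g, w/Lo/H/f, w/Lo/H/g, w/Mid/T/f, w/Mid/T/g, w/Mid/H/f, w/Mid/H/g, y/Lo/T/f, y/Lo/T/g, y/Lo/H/f, y/Lo/H/g, y/Mid/T/f, y/Mid/T/g, y/Mid/H/f, y/Mid/H/g, x/Lo/T/f, x/Lo/T/g, x/Lo/H/f, x/Lo/H/g, x/Mid/T/f, x/Mid/T/g, x/Mid/H/f, x/Mid/H/g. Columns: b/Out, b/Stay, b/In, a/Out, a/Stay, a/In.
{w/Lo/T/f, w/Lo/T/g} → row (9,9) (9,9) (9,9) (9,7) (9,7) (9,7)
{w/Lo/H/f, w/Lo/H/g} → row (9,9) (9,9) (9,9) (0,1) (0,1) (0,1)
{w/Mid/T/f, w/Mid/T/g} → row (8,2) (8,2) (8,2) (9,7) (9,7) (9,7)
{w/Mid/H/f, w/Mid/H/g} → row (8,2) (8,2) (8,2) (0,1) (0,1) (0,1)
{y/Lo/T/f, y/Lo/H/f, y/Mid/T/f, y/Mid/H/f} → row (9,0) (6,4) (3,6) (9,0) (6,4) (3,6)
{y/Lo/T/g, y/Lo/H/g, y/Mid/T/g, y/Mid/H/g} → row (2,6) (6,4) (3,6) (2,6) (6,4) (3,6)
{x/Lo/T/f, x/Lo/T/g, x/Lo/H/f, x/Lo/H/g, x/Mid/T/f, x/Mid/T/g, x/Mid/H/f, x/Mid/H/g} → row (0,3) (0,3) (0,3) (0,3) (0,3) (0,3)
That's 7 distinct rows out of 24 strategies.

7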